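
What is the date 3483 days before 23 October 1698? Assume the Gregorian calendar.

−365 (one year) → Oct 23, 1697 (3118 left).
−365 (one year) → Oct 23, 1696 (2753 left).
−366 (one year; includes Feb 29, 1696) → Oct 23, 1695 (2387 left).
−365 (one year) → Oct 23, 1694 (2022 left).
−365 (one year) → Oct 23, 1693 (1657 left).
−365 (one year) → Oct 23, 1692 (1292 left).
−366 (one year; includes Feb 29, 1692) → Oct 23, 1691 (926 left).
−365 (one year) → Oct 23, 1690 (561 left).
−365 (one year) → Oct 23, 1689 (196 left).
−23 → Sep 30, 1689 (end of Sep, 30 days; 173 left).
−30 → Aug 31, 1689 (end of Aug, 31 days; 143 left).
−31 → Jul 31, 1689 (end of Jul, 31 days; 112 left).
−31 → Jun 30, 1689 (end of Jun, 30 days; 81 left).
−30 → May 31, 1689 (end of May, 31 days; 51 left).
−31 → Apr 30, 1689 (end of Apr, 30 days; 20 left).
−20 → Apr 10, 1689.

April 10, 1689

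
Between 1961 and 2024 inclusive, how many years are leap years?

16

Multiples of 4 in [1961,2024]: 16.
Of those, multiples of 100: 1 (not leap unless ÷400).
Multiples of 400: 1.
Leap years = 16 − 1 + 1 = 16.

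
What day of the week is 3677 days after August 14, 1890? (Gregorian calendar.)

First find the weekday of Aug 14, 1890. Doomsday rule: the anchor day for the 1800s is Friday. For year 90: 90÷12 = 7 r 6, and 6÷4 = 1, so 7+6+1 = 14.
Friday + 14 ≡ Friday — that's 1890's doomsday.
In August the doomsday date is Aug 8.
Aug 14 is 6 days after Aug 8; 6 mod 7 = 6, so Friday + 6 = Thursday.
3677 mod 7 = 2, so 3677 days after a Thursday is Thursday + 2 = Saturday.

Saturday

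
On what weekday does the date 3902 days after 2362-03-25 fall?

Wednesday

First find the weekday of Mar 25, 2362. Doomsday rule: the anchor day for the 2300s is Wednesday. For year 62: 62÷12 = 5 r 2, and 2÷4 = 0, so 5+2+0 = 7.
Wednesday + 7 ≡ Wednesday — that's 2362's doomsday.
In March the doomsday date is Mar 14.
Mar 25 is 11 days after Mar 14; 11 mod 7 = 4, so Wednesday + 4 = Sunday.
3902 mod 7 = 3, so 3902 days after a Sunday is Sunday + 3 = Wednesday.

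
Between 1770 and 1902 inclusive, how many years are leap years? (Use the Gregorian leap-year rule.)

Multiples of 4 in [1770,1902]: 33.
Of those, multiples of 100: 2 (not leap unless ÷400).
Multiples of 400: 0.
Leap years = 33 − 2 + 0 = 31.

31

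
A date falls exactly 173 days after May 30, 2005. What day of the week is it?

Saturday

May 30, 2005 is a Monday.
173 mod 7 = 5, so 173 days after a Monday is Monday + 5 = Saturday.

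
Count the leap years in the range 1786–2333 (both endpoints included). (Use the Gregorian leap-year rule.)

Multiples of 4 in [1786,2333]: 137.
Of those, multiples of 100: 6 (not leap unless ÷400).
Multiples of 400: 1.
Leap years = 137 − 6 + 1 = 132.

132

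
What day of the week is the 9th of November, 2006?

Thursday

Doomsday rule: the anchor day for the 2000s is Tuesday. For year 06: 6÷12 = 0 r 6, and 6÷4 = 1, so 0+6+1 = 7.
Tuesday + 7 ≡ Tuesday — that's 2006's doomsday.
In November the doomsday date is Nov 7.
Nov 9 is 2 days after Nov 7; 2 mod 7 = 2, so Tuesday + 2 = Thursday.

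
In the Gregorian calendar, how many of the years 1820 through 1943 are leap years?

30

Multiples of 4 in [1820,1943]: 31.
Of those, multiples of 100: 1 (not leap unless ÷400).
Multiples of 400: 0.
Leap years = 31 − 1 + 0 = 30.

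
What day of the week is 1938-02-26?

Doomsday rule: the anchor day for the 1900s is Wednesday. For year 38: 38÷12 = 3 r 2, and 2÷4 = 0, so 3+2+0 = 5.
Wednesday + 5 ≡ Monday — that's 1938's doomsday.
In February the doomsday date is Feb 28 (1938 is not a leap year).
Feb 26 is 2 days before Feb 28; 2 mod 7 = 2, so Monday − 2 = Saturday.

Saturday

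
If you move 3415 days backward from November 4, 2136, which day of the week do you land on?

Monday

Nov 4, 2136 is a Sunday.
3415 mod 7 = 6, so 3415 days before a Sunday is Sunday − 6 = Monday.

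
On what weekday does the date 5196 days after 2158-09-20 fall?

Friday

Sep 20, 2158 is a Wednesday.
5196 mod 7 = 2, so 5196 days after a Wednesday is Wednesday + 2 = Friday.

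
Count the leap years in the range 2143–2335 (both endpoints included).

46

Multiples of 4 in [2143,2335]: 48.
Of those, multiples of 100: 2 (not leap unless ÷400).
Multiples of 400: 0.
Leap years = 48 − 2 + 0 = 46.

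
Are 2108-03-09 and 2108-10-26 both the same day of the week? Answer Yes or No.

Yes

From Mar 9, 2108 to Oct 26, 2108 is 231 days.
231 mod 7 = 0, so they are the same weekday.
(Mar 9, 2108 is a Friday; Oct 26, 2108 is a Friday.)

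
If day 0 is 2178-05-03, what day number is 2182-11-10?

May 3, 2178 → May 3, 2179: 365 days.
May 3, 2179 → May 3, 2180: 366 days (Feb 29, 2180 is in that span).
May 3, 2180 → May 3, 2181: 365 days.
May 3, 2181 → May 3, 2182: 365 days.
May 3, 2182 → Jun 3, 2182: 31 days (May has 31).
Jun 3, 2182 → Jul 3, 2182: 30 days (June has 30).
Jul 3, 2182 → Aug 3, 2182: 31 days (July has 31).
Aug 3, 2182 → Sep 3, 2182: 31 days (August has 31).
Sep 3, 2182 → Oct 3, 2182: 30 days (September has 30).
Oct 3, 2182 → Nov 3, 2182: 31 days (October has 31).
Nov 3, 2182 → Nov 10, 2182: 7 days.
Total: 1652 days.

1652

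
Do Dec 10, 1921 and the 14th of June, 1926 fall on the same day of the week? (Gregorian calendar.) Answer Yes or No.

No

From Dec 10, 1921 to Jun 14, 1926 is 1647 days.
1647 mod 7 = 2, so they are different weekdays.
(Dec 10, 1921 is a Saturday; Jun 14, 1926 is a Monday.)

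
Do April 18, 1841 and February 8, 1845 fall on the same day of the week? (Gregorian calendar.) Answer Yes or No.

From Apr 18, 1841 to Feb 8, 1845 is 1392 days.
1392 mod 7 = 6, so they are different weekdays.
(Apr 18, 1841 is a Sunday; Feb 8, 1845 is a Saturday.)

No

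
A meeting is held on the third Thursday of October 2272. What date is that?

October 17, 2272

October 1, 2272 is a Tuesday.
The first Thursday is therefore October 3 (2 days later).
The third Thursday is 3 + 2×7 = October 17.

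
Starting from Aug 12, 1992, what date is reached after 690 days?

+365 (one year) → Aug 12, 1993 (325 left).
Aug has 31 days: +20 → Sep 1, 1993 (305 left).
Sep has 30 days: +30 → Oct 1, 1993 (275 left).
Oct has 31 days: +31 → Nov 1, 1993 (244 left).
Nov has 30 days: +30 → Dec 1, 1993 (214 left).
Dec has 31 days: +31 → Jan 1, 1994 (183 left).
Jan has 31 days: +31 → Feb 1, 1994 (152 left).
Feb has 28 days: +28 → Mar 1, 1994 (124 left).
Mar has 31 days: +31 → Apr 1, 1994 (93 left).
Apr has 30 days: +30 → May 1, 1994 (63 left).
May has 31 days: +31 → Jun 1, 1994 (32 left).
Jun has 30 days: +30 → Jul 1, 1994 (2 left).
+2 → Jul 3, 1994.

July 3, 1994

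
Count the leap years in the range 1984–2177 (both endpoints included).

Multiples of 4 in [1984,2177]: 49.
Of those, multiples of 100: 2 (not leap unless ÷400).
Multiples of 400: 1.
Leap years = 49 − 2 + 1 = 48.

48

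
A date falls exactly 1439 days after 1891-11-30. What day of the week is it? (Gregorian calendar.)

Friday

Nov 30, 1891 is a Monday.
1439 mod 7 = 4, so 1439 days after a Monday is Monday + 4 = Friday.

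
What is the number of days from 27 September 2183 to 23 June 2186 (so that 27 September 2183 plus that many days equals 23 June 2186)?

1000

Sep 27, 2183 → Sep 27, 2184: 366 days (Feb 29, 2184 is in that span).
Sep 27, 2184 → Sep 27, 2185: 365 days.
Sep 27, 2185 → Oct 27, 2185: 30 days (September has 30).
Oct 27, 2185 → Nov 27, 2185: 31 days (October has 31).
Nov 27, 2185 → Dec 27, 2185: 30 days (November has 30).
Dec 27, 2185 → Jan 27, 2186: 31 days (December has 31).
Jan 27, 2186 → Feb 27, 2186: 31 days (January has 31).
Feb 27, 2186 → Mar 27, 2186: 28 days (February has 28).
Mar 27, 2186 → Apr 27, 2186: 31 days (March has 31).
Apr 27, 2186 → May 27, 2186: 30 days (April has 30).
May 27, 2186 → Jun 23, 2186: 27 days.
Total: 1000 days.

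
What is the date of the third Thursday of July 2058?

July 1, 2058 is a Monday.
The first Thursday is therefore July 4 (3 days later).
The third Thursday is 4 + 2×7 = July 18.

July 18, 2058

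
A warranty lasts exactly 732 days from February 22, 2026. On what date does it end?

February 24, 2028

+365 (one year) → Feb 22, 2027 (367 left).
Feb has 28 days: +7 → Mar 1, 2027 (360 left).
Mar has 31 days: +31 → Apr 1, 2027 (329 left).
Apr has 30 days: +30 → May 1, 2027 (299 left).
May has 31 days: +31 → Jun 1, 2027 (268 left).
Jun has 30 days: +30 → Jul 1, 2027 (238 left).
Jul has 31 days: +31 → Aug 1, 2027 (207 left).
Aug has 31 days: +31 → Sep 1, 2027 (176 left).
Sep has 30 days: +30 → Oct 1, 2027 (146 left).
Oct has 31 days: +31 → Nov 1, 2027 (115 left).
Nov has 30 days: +30 → Dec 1, 2027 (85 left).
Dec has 31 days: +31 → Jan 1, 2028 (54 left).
Jan has 31 days: +31 → Feb 1, 2028 (23 left).
+23 → Feb 24, 2028.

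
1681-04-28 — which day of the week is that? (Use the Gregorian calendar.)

Monday

Doomsday rule: the anchor day for the 1600s is Tuesday. For year 81: 81÷12 = 6 r 9, and 9÷4 = 2, so 6+9+2 = 17.
Tuesday + 17 ≡ Friday — that's 1681's doomsday.
In April the doomsday date is Apr 4.
Apr 28 is 24 days after Apr 4; 24 mod 7 = 3, so Friday + 3 = Monday.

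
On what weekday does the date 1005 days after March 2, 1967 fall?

Monday

First find the weekday of Mar 2, 1967. Doomsday rule: the anchor day for the 1900s is Wednesday. For year 67: 67÷12 = 5 r 7, and 7÷4 = 1, so 5+7+1 = 13.
Wednesday + 13 ≡ Tuesday — that's 1967's doomsday.
In March the doomsday date is Mar 14.
Mar 2 is 12 days before Mar 14; 12 mod 7 = 5, so Tuesday − 5 = Thursday.
1005 mod 7 = 4, so 1005 days after a Thursday is Thursday + 4 = Monday.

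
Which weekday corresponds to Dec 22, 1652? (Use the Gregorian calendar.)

Sunday

Doomsday rule: the anchor day for the 1600s is Tuesday. For year 52: 52÷12 = 4 r 4, and 4÷4 = 1, so 4+4+1 = 9.
Tuesday + 9 ≡ Thursday — that's 1652's doomsday.
In December the doomsday date is Dec 12.
Dec 22 is 10 days after Dec 12; 10 mod 7 = 3, so Thursday + 3 = Sunday.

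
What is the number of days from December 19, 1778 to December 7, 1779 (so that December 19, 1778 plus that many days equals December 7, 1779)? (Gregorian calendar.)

Dec 19, 1778 → Jan 19, 1779: 31 days (December has 31).
Jan 19, 1779 → Feb 19, 1779: 31 days (January has 31).
Feb 19, 1779 → Mar 19, 1779: 28 days (February has 28).
Mar 19, 1779 → Apr 19, 1779: 31 days (March has 31).
Apr 19, 1779 → May 19, 1779: 30 days (April has 30).
May 19, 1779 → Jun 19, 1779: 31 days (May has 31).
Jun 19, 1779 → Jul 19, 1779: 30 days (June has 30).
Jul 19, 1779 → Aug 19, 1779: 31 days (July has 31).
Aug 19, 1779 → Sep 19, 1779: 31 days (August has 31).
Sep 19, 1779 → Oct 19, 1779: 30 days (September has 30).
Oct 19, 1779 → Nov 19, 1779: 31 days (October has 31).
Nov 19, 1779 → Dec 7, 1779: 18 days.
Total: 353 days.

353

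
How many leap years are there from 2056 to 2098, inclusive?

Multiples of 4 in [2056,2098]: 11.
Of those, multiples of 100: 0 (not leap unless ÷400).
Multiples of 400: 0.
Leap years = 11 − 0 + 0 = 11.

11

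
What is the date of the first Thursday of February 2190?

February 4, 2190

February 1, 2190 is a Monday.
The first Thursday is therefore February 4 (3 days later).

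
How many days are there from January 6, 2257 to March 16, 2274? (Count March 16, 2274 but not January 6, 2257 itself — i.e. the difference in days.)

6278

Jan 6, 2257 → Jan 6, 2258: 365 days.
Jan 6, 2258 → Jan 6, 2259: 365 days.
Jan 6, 2259 → Jan 6, 2260: 365 days.
Jan 6, 2260 → Jan 6, 2261: 366 days (Feb 29, 2260 is in that span).
Jan 6, 2261 → Jan 6, 2262: 365 days.
Jan 6, 2262 → Jan 6, 2263: 365 days.
Jan 6, 2263 → Jan 6, 2264: 365 days.
Jan 6, 2264 → Jan 6, 2265: 366 days (Feb 29, 2264 is in that span).
Jan 6, 2265 → Jan 6, 2266: 365 days.
Jan 6, 2266 → Jan 6, 2267: 365 days.
Jan 6, 2267 → Jan 6, 2268: 365 days.
Jan 6, 2268 → Jan 6, 2269: 366 days (Feb 29, 2268 is in that span).
Jan 6, 2269 → Jan 6, 2270: 365 days.
Jan 6, 2270 → Jan 6, 2271: 365 days.
Jan 6, 2271 → Jan 6, 2272: 365 days.
Jan 6, 2272 → Jan 6, 2273: 366 days (Feb 29, 2272 is in that span).
Jan 6, 2273 → Jan 6, 2274: 365 days.
Jan 6, 2274 → Feb 6, 2274: 31 days (January has 31).
Feb 6, 2274 → Mar 6, 2274: 28 days (February has 28).
Mar 6, 2274 → Mar 16, 2274: 10 days.
Total: 6278 days.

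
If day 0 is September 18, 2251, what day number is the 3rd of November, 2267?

Sep 18, 2251 → Sep 18, 2252: 366 days (Feb 29, 2252 is in that span).
Sep 18, 2252 → Sep 18, 2253: 365 days.
Sep 18, 2253 → Sep 18, 2254: 365 days.
Sep 18, 2254 → Sep 18, 2255: 365 days.
Sep 18, 2255 → Sep 18, 2256: 366 days (Feb 29, 2256 is in that span).
Sep 18, 2256 → Sep 18, 2257: 365 days.
Sep 18, 2257 → Sep 18, 2258: 365 days.
Sep 18, 2258 → Sep 18, 2259: 365 days.
Sep 18, 2259 → Sep 18, 2260: 366 days (Feb 29, 2260 is in that span).
Sep 18, 2260 → Sep 18, 2261: 365 days.
Sep 18, 2261 → Sep 18, 2262: 365 days.
Sep 18, 2262 → Sep 18, 2263: 365 days.
Sep 18, 2263 → Sep 18, 2264: 366 days (Feb 29, 2264 is in that span).
Sep 18, 2264 → Sep 18, 2265: 365 days.
Sep 18, 2265 → Sep 18, 2266: 365 days.
Sep 18, 2266 → Sep 18, 2267: 365 days.
Sep 18, 2267 → Oct 18, 2267: 30 days (September has 30).
Oct 18, 2267 → Nov 3, 2267: 16 days.
Total: 5890 days.

5890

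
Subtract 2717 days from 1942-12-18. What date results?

July 11, 1935

−365 (one year) → Dec 18, 1941 (2352 left).
−365 (one year) → Dec 18, 1940 (1987 left).
−366 (one year; includes Feb 29, 1940) → Dec 18, 1939 (1621 left).
−365 (one year) → Dec 18, 1938 (1256 left).
−365 (one year) → Dec 18, 1937 (891 left).
−365 (one year) → Dec 18, 1936 (526 left).
−366 (one year; includes Feb 29, 1936) → Dec 18, 1935 (160 left).
−18 → Nov 30, 1935 (end of Nov, 30 days; 142 left).
−30 → Oct 31, 1935 (end of Oct, 31 days; 112 left).
−31 → Sep 30, 1935 (end of Sep, 30 days; 81 left).
−30 → Aug 31, 1935 (end of Aug, 31 days; 51 left).
−31 → Jul 31, 1935 (end of Jul, 31 days; 20 left).
−20 → Jul 11, 1935.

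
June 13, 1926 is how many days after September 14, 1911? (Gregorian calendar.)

5386

Sep 14, 1911 → Sep 14, 1912: 366 days (Feb 29, 1912 is in that span).
Sep 14, 1912 → Sep 14, 1913: 365 days.
Sep 14, 1913 → Sep 14, 1914: 365 days.
Sep 14, 1914 → Sep 14, 1915: 365 days.
Sep 14, 1915 → Sep 14, 1916: 366 days (Feb 29, 1916 is in that span).
Sep 14, 1916 → Sep 14, 1917: 365 days.
Sep 14, 1917 → Sep 14, 1918: 365 days.
Sep 14, 1918 → Sep 14, 1919: 365 days.
Sep 14, 1919 → Sep 14, 1920: 366 days (Feb 29, 1920 is in that span).
Sep 14, 1920 → Sep 14, 1921: 365 days.
Sep 14, 1921 → Sep 14, 1922: 365 days.
Sep 14, 1922 → Sep 14, 1923: 365 days.
Sep 14, 1923 → Sep 14, 1924: 366 days (Feb 29, 1924 is in that span).
Sep 14, 1924 → Sep 14, 1925: 365 days.
Sep 14, 1925 → Oct 14, 1925: 30 days (September has 30).
Oct 14, 1925 → Nov 14, 1925: 31 days (October has 31).
Nov 14, 1925 → Dec 14, 1925: 30 days (November has 30).
Dec 14, 1925 → Jan 14, 1926: 31 days (December has 31).
Jan 14, 1926 → Feb 14, 1926: 31 days (January has 31).
Feb 14, 1926 → Mar 14, 1926: 28 days (February has 28).
Mar 14, 1926 → Apr 14, 1926: 31 days (March has 31).
Apr 14, 1926 → May 14, 1926: 30 days (April has 30).
May 14, 1926 → Jun 13, 1926: 30 days.
Total: 5386 days.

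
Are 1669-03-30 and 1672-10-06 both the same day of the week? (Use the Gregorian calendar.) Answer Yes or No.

From Mar 30, 1669 to Oct 6, 1672 is 1286 days.
1286 mod 7 = 5, so they are different weekdays.
(Mar 30, 1669 is a Saturday; Oct 6, 1672 is a Thursday.)

No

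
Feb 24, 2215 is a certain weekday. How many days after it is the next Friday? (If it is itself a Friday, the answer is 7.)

7

Feb 24, 2215 is a Friday.
From Friday to the next Friday is 7 days.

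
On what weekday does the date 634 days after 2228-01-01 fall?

Jan 1, 2228 is a Tuesday.
634 mod 7 = 4, so 634 days after a Tuesday is Tuesday + 4 = Saturday.

Saturday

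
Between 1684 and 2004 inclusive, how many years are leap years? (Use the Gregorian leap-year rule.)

Multiples of 4 in [1684,2004]: 81.
Of those, multiples of 100: 4 (not leap unless ÷400).
Multiples of 400: 1.
Leap years = 81 − 4 + 1 = 78.

78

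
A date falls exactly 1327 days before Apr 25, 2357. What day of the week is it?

Sunday

First find the weekday of Apr 25, 2357. Doomsday rule: the anchor day for the 2300s is Wednesday. For year 57: 57÷12 = 4 r 9, and 9÷4 = 2, so 4+9+2 = 15.
Wednesday + 15 ≡ Thursday — that's 2357's doomsday.
In April the doomsday date is Apr 4.
Apr 25 is 21 days after Apr 4; 21 mod 7 = 0, so Thursday + 0 = Thursday.
1327 mod 7 = 4, so 1327 days before a Thursday is Thursday − 4 = Sunday.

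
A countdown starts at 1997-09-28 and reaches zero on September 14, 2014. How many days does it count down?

6195

Sep 28, 1997 → Sep 28, 1998: 365 days.
Sep 28, 1998 → Sep 28, 1999: 365 days.
Sep 28, 1999 → Sep 28, 2000: 366 days (Feb 29, 2000 is in that span).
Sep 28, 2000 → Sep 28, 2001: 365 days.
Sep 28, 2001 → Sep 28, 2002: 365 days.
Sep 28, 2002 → Sep 28, 2003: 365 days.
Sep 28, 2003 → Sep 28, 2004: 366 days (Feb 29, 2004 is in that span).
Sep 28, 2004 → Sep 28, 2005: 365 days.
Sep 28, 2005 → Sep 28, 2006: 365 days.
Sep 28, 2006 → Sep 28, 2007: 365 days.
Sep 28, 2007 → Sep 28, 2008: 366 days (Feb 29, 2008 is in that span).
Sep 28, 2008 → Sep 28, 2009: 365 days.
Sep 28, 2009 → Sep 28, 2010: 365 days.
Sep 28, 2010 → Sep 28, 2011: 365 days.
Sep 28, 2011 → Sep 28, 2012: 366 days (Feb 29, 2012 is in that span).
Sep 28, 2012 → Sep 28, 2013: 365 days.
Sep 28, 2013 → Oct 28, 2013: 30 days (September has 30).
Oct 28, 2013 → Nov 28, 2013: 31 days (October has 31).
Nov 28, 2013 → Dec 28, 2013: 30 days (November has 30).
Dec 28, 2013 → Jan 28, 2014: 31 days (December has 31).
Jan 28, 2014 → Feb 28, 2014: 31 days (January has 31).
Feb 28, 2014 → Mar 28, 2014: 28 days (February has 28).
Mar 28, 2014 → Apr 28, 2014: 31 days (March has 31).
Apr 28, 2014 → May 28, 2014: 30 days (April has 30).
May 28, 2014 → Jun 28, 2014: 31 days (May has 31).
Jun 28, 2014 → Jul 28, 2014: 30 days (June has 30).
Jul 28, 2014 → Aug 28, 2014: 31 days (July has 31).
Aug 28, 2014 → Sep 14, 2014: 17 days.
Total: 6195 days.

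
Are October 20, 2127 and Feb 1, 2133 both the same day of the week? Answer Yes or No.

No

From Oct 20, 2127 to Feb 1, 2133 is 1931 days.
1931 mod 7 = 6, so they are different weekdays.
(Oct 20, 2127 is a Monday; Feb 1, 2133 is a Sunday.)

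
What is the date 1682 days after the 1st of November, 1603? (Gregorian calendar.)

June 9, 1608

+366 (one year; includes Feb 29, 1604) → Nov 1, 1604 (1316 left).
+365 (one year) → Nov 1, 1605 (951 left).
+365 (one year) → Nov 1, 1606 (586 left).
+365 (one year) → Nov 1, 1607 (221 left).
Nov has 30 days: +30 → Dec 1, 1607 (191 left).
Dec has 31 days: +31 → Jan 1, 1608 (160 left).
Jan has 31 days: +31 → Feb 1, 1608 (129 left).
Feb has 29 days: +29 → Mar 1, 1608 (100 left).
Mar has 31 days: +31 → Apr 1, 1608 (69 left).
Apr has 30 days: +30 → May 1, 1608 (39 left).
May has 31 days: +31 → Jun 1, 1608 (8 left).
+8 → Jun 9, 1608.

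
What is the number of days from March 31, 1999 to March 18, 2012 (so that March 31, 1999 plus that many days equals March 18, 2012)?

Mar 31, 1999 → Mar 31, 2000: 366 days (Feb 29, 2000 is in that span).
Mar 31, 2000 → Mar 31, 2001: 365 days.
Mar 31, 2001 → Mar 31, 2002: 365 days.
Mar 31, 2002 → Mar 31, 2003: 365 days.
Mar 31, 2003 → Mar 31, 2004: 366 days (Feb 29, 2004 is in that span).
Mar 31, 2004 → Mar 31, 2005: 365 days.
Mar 31, 2005 → Mar 31, 2006: 365 days.
Mar 31, 2006 → Mar 31, 2007: 365 days.
Mar 31, 2007 → Mar 31, 2008: 366 days (Feb 29, 2008 is in that span).
Mar 31, 2008 → Mar 31, 2009: 365 days.
Mar 31, 2009 → Mar 31, 2010: 365 days.
Mar 31, 2010 → Mar 31, 2011: 365 days.
Mar 31, 2011 → Apr 30, 2011: 30 days (March has 31).
Apr 30, 2011 → May 30, 2011: 30 days (April has 30).
May 30, 2011 → Jun 30, 2011: 31 days (May has 31).
Jun 30, 2011 → Jul 30, 2011: 30 days (June has 30).
Jul 30, 2011 → Aug 30, 2011: 31 days (July has 31).
Aug 30, 2011 → Sep 30, 2011: 31 days (August has 31).
Sep 30, 2011 → Oct 30, 2011: 30 days (September has 30).
Oct 30, 2011 → Nov 30, 2011: 31 days (October has 31).
Nov 30, 2011 → Dec 30, 2011: 30 days (November has 30).
Dec 30, 2011 → Jan 30, 2012: 31 days (December has 31).
Jan 30, 2012 → Feb 29, 2012: 30 days (January has 31).
Feb 29, 2012 → Mar 18, 2012: 18 days.
Total: 4736 days.

4736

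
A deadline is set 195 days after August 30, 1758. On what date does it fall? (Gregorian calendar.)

March 13, 1759

Aug has 31 days: +2 → Sep 1, 1758 (193 left).
Sep has 30 days: +30 → Oct 1, 1758 (163 left).
Oct has 31 days: +31 → Nov 1, 1758 (132 left).
Nov has 30 days: +30 → Dec 1, 1758 (102 left).
Dec has 31 days: +31 → Jan 1, 1759 (71 left).
Jan has 31 days: +31 → Feb 1, 1759 (40 left).
Feb has 28 days: +28 → Mar 1, 1759 (12 left).
+12 → Mar 13, 1759.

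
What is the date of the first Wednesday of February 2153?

February 7, 2153

February 1, 2153 is a Thursday.
The first Wednesday is therefore February 7 (6 days later).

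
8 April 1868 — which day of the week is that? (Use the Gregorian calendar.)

January 1, 1868 is a Wednesday.
Jan 1, 1868 → Feb 1, 1868: 31 days (January has 31).
Feb 1, 1868 → Mar 1, 1868: 29 days (February has 29).
Mar 1, 1868 → Apr 1, 1868: 31 days (March has 31).
Apr 1, 1868 → Apr 8, 1868: 7 days.
Total: 98 days.
98 mod 7 = 0, so Wednesday + 0 = Wednesday.

Wednesday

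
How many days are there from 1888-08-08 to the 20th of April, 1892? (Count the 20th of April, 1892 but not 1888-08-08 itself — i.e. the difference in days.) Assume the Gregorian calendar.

Aug 8, 1888 → Aug 8, 1889: 365 days.
Aug 8, 1889 → Aug 8, 1890: 365 days.
Aug 8, 1890 → Aug 8, 1891: 365 days.
Aug 8, 1891 → Sep 8, 1891: 31 days (August has 31).
Sep 8, 1891 → Oct 8, 1891: 30 days (September has 30).
Oct 8, 1891 → Nov 8, 1891: 31 days (October has 31).
Nov 8, 1891 → Dec 8, 1891: 30 days (November has 30).
Dec 8, 1891 → Jan 8, 1892: 31 days (December has 31).
Jan 8, 1892 → Feb 8, 1892: 31 days (January has 31).
Feb 8, 1892 → Mar 8, 1892: 29 days (February has 29).
Mar 8, 1892 → Apr 8, 1892: 31 days (March has 31).
Apr 8, 1892 → Apr 20, 1892: 12 days.
Total: 1351 days.

1351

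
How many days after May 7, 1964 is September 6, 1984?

7427

May 7, 1964 → May 7, 1965: 365 days.
May 7, 1965 → May 7, 1966: 365 days.
May 7, 1966 → May 7, 1967: 365 days.
May 7, 1967 → May 7, 1968: 366 days (Feb 29, 1968 is in that span).
May 7, 1968 → May 7, 1969: 365 days.
May 7, 1969 → May 7, 1970: 365 days.
May 7, 1970 → May 7, 1971: 365 days.
May 7, 1971 → May 7, 1972: 366 days (Feb 29, 1972 is in that span).
May 7, 1972 → May 7, 1973: 365 days.
May 7, 1973 → May 7, 1974: 365 days.
May 7, 1974 → May 7, 1975: 365 days.
May 7, 1975 → May 7, 1976: 366 days (Feb 29, 1976 is in that span).
May 7, 1976 → May 7, 1977: 365 days.
May 7, 1977 → May 7, 1978: 365 days.
May 7, 1978 → May 7, 1979: 365 days.
May 7, 1979 → May 7, 1980: 366 days (Feb 29, 1980 is in that span).
May 7, 1980 → May 7, 1981: 365 days.
May 7, 1981 → May 7, 1982: 365 days.
May 7, 1982 → May 7, 1983: 365 days.
May 7, 1983 → May 7, 1984: 366 days (Feb 29, 1984 is in that span).
May 7, 1984 → Jun 7, 1984: 31 days (May has 31).
Jun 7, 1984 → Jul 7, 1984: 30 days (June has 30).
Jul 7, 1984 → Aug 7, 1984: 31 days (July has 31).
Aug 7, 1984 → Sep 6, 1984: 30 days.
Total: 7427 days.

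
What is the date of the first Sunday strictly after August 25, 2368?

Aug 25, 2368 is a Sunday.
From Sunday to the next Sunday is 7 days.
Aug 25, 2368 + 7 = Sep 1, 2368.

September 1, 2368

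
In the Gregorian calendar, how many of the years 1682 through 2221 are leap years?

130

Multiples of 4 in [1682,2221]: 135.
Of those, multiples of 100: 6 (not leap unless ÷400).
Multiples of 400: 1.
Leap years = 135 − 6 + 1 = 130.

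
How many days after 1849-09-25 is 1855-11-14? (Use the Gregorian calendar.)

2241

Sep 25, 1849 → Sep 25, 1850: 365 days.
Sep 25, 1850 → Sep 25, 1851: 365 days.
Sep 25, 1851 → Sep 25, 1852: 366 days (Feb 29, 1852 is in that span).
Sep 25, 1852 → Sep 25, 1853: 365 days.
Sep 25, 1853 → Sep 25, 1854: 365 days.
Sep 25, 1854 → Sep 25, 1855: 365 days.
Sep 25, 1855 → Oct 25, 1855: 30 days (September has 30).
Oct 25, 1855 → Nov 14, 1855: 20 days.
Total: 2241 days.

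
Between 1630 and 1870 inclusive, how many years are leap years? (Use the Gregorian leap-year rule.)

58

Multiples of 4 in [1630,1870]: 60.
Of those, multiples of 100: 2 (not leap unless ÷400).
Multiples of 400: 0.
Leap years = 60 − 2 + 0 = 58.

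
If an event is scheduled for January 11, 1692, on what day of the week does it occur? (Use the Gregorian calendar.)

Friday

Doomsday rule: the anchor day for the 1600s is Tuesday. For year 92: 92÷12 = 7 r 8, and 8÷4 = 2, so 7+8+2 = 17.
Tuesday + 17 ≡ Friday — that's 1692's doomsday.
In January the doomsday date is Jan 4 (1692 is a leap year (divisible by 4)).
Jan 11 is 7 days after Jan 4; 7 mod 7 = 0, so Friday + 0 = Friday.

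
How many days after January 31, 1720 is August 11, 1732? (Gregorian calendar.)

4576

Jan 31, 1720 → Jan 31, 1721: 366 days (Feb 29, 1720 is in that span).
Jan 31, 1721 → Jan 31, 1722: 365 days.
Jan 31, 1722 → Jan 31, 1723: 365 days.
Jan 31, 1723 → Jan 31, 1724: 365 days.
Jan 31, 1724 → Jan 31, 1725: 366 days (Feb 29, 1724 is in that span).
Jan 31, 1725 → Jan 31, 1726: 365 days.
Jan 31, 1726 → Jan 31, 1727: 365 days.
Jan 31, 1727 → Jan 31, 1728: 365 days.
Jan 31, 1728 → Jan 31, 1729: 366 days (Feb 29, 1728 is in that span).
Jan 31, 1729 → Jan 31, 1730: 365 days.
Jan 31, 1730 → Jan 31, 1731: 365 days.
Jan 31, 1731 → Jan 31, 1732: 365 days.
Jan 31, 1732 → Feb 29, 1732: 29 days (January has 31).
Feb 29, 1732 → Mar 29, 1732: 29 days (February has 29).
Mar 29, 1732 → Apr 29, 1732: 31 days (March has 31).
Apr 29, 1732 → May 29, 1732: 30 days (April has 30).
May 29, 1732 → Jun 29, 1732: 31 days (May has 31).
Jun 29, 1732 → Jul 29, 1732: 30 days (June has 30).
Jul 29, 1732 → Aug 11, 1732: 13 days.
Total: 4576 days.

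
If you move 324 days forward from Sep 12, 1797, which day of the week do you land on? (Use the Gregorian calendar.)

Thursday

First find the weekday of Sep 12, 1797. Doomsday rule: the anchor day for the 1700s is Sunday. For year 97: 97÷12 = 8 r 1, and 1÷4 = 0, so 8+1+0 = 9.
Sunday + 9 ≡ Tuesday — that's 1797's doomsday.
In September the doomsday date is Sep 5.
Sep 12 is 7 days after Sep 5; 7 mod 7 = 0, so Tuesday + 0 = Tuesday.
324 mod 7 = 2, so 324 days after a Tuesday is Tuesday + 2 = Thursday.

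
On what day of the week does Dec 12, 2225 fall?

Doomsday rule: the anchor day for the 2200s is Friday. For year 25: 25÷12 = 2 r 1, and 1÷4 = 0, so 2+1+0 = 3.
Friday + 3 ≡ Monday — that's 2225's doomsday.
In December the doomsday date is Dec 12.
Dec 12 is the doomsday itself: Monday.

Monday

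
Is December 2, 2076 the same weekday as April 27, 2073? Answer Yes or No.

No

From Apr 27, 2073 to Dec 2, 2076 is 1315 days.
1315 mod 7 = 6, so they are different weekdays.
(Apr 27, 2073 is a Thursday; Dec 2, 2076 is a Wednesday.)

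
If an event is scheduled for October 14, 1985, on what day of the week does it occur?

January 1, 1985 is a Tuesday.
Jan 1, 1985 → Feb 1, 1985: 31 days (January has 31).
Feb 1, 1985 → Mar 1, 1985: 28 days (February has 28).
Mar 1, 1985 → Apr 1, 1985: 31 days (March has 31).
Apr 1, 1985 → May 1, 1985: 30 days (April has 30).
May 1, 1985 → Jun 1, 1985: 31 days (May has 31).
Jun 1, 1985 → Jul 1, 1985: 30 days (June has 30).
Jul 1, 1985 → Aug 1, 1985: 31 days (July has 31).
Aug 1, 1985 → Sep 1, 1985: 31 days (August has 31).
Sep 1, 1985 → Oct 1, 1985: 30 days (September has 30).
Oct 1, 1985 → Oct 14, 1985: 13 days.
Total: 286 days.
286 mod 7 = 6, so Tuesday + 6 = Monday.

Monday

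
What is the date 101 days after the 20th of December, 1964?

March 31, 1965

Dec has 31 days: +12 → Jan 1, 1965 (89 left).
Jan has 31 days: +31 → Feb 1, 1965 (58 left).
Feb has 28 days: +28 → Mar 1, 1965 (30 left).
+30 → Mar 31, 1965.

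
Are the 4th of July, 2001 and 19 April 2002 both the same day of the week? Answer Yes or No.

No

From Jul 4, 2001 to Apr 19, 2002 is 289 days.
289 mod 7 = 2, so they are different weekdays.
(Jul 4, 2001 is a Wednesday; Apr 19, 2002 is a Friday.)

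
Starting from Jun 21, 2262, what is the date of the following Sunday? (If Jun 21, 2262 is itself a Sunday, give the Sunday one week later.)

June 22, 2262

Jun 21, 2262 is a Saturday.
From Saturday to the next Sunday is 1 day.
Jun 21, 2262 + 1 = Jun 22, 2262.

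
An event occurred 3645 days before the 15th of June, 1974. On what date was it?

−365 (one year) → Jun 15, 1973 (3280 left).
−365 (one year) → Jun 15, 1972 (2915 left).
−366 (one year; includes Feb 29, 1972) → Jun 15, 1971 (2549 left).
−365 (one year) → Jun 15, 1970 (2184 left).
−365 (one year) → Jun 15, 1969 (1819 left).
−365 (one year) → Jun 15, 1968 (1454 left).
−366 (one year; includes Feb 29, 1968) → Jun 15, 1967 (1088 left).
−365 (one year) → Jun 15, 1966 (723 left).
−365 (one year) → Jun 15, 1965 (358 left).
−15 → May 31, 1965 (end of May, 31 days; 343 left).
−31 → Apr 30, 1965 (end of Apr, 30 days; 312 left).
−30 → Mar 31, 1965 (end of Mar, 31 days; 282 left).
−31 → Feb 28, 1965 (end of Feb, 28 days; 251 left).
−28 → Jan 31, 1965 (end of Jan, 31 days; 223 left).
−31 → Dec 31, 1964 (end of Dec, 31 days; 192 left).
−31 → Nov 30, 1964 (end of Nov, 30 days; 161 left).
−30 → Oct 31, 1964 (end of Oct, 31 days; 131 left).
−31 → Sep 30, 1964 (end of Sep, 30 days; 100 left).
−30 → Aug 31, 1964 (end of Aug, 31 days; 70 left).
−31 → Jul 31, 1964 (end of Jul, 31 days; 39 left).
−31 → Jun 30, 1964 (end of Jun, 30 days; 8 left).
−8 → Jun 22, 1964.

June 22, 1964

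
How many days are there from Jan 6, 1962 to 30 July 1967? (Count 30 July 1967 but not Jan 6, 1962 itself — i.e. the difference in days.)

Jan 6, 1962 → Jan 6, 1963: 365 days.
Jan 6, 1963 → Jan 6, 1964: 365 days.
Jan 6, 1964 → Jan 6, 1965: 366 days (Feb 29, 1964 is in that span).
Jan 6, 1965 → Jan 6, 1966: 365 days.
Jan 6, 1966 → Jan 6, 1967: 365 days.
Jan 6, 1967 → Feb 6, 1967: 31 days (January has 31).
Feb 6, 1967 → Mar 6, 1967: 28 days (February has 28).
Mar 6, 1967 → Apr 6, 1967: 31 days (March has 31).
Apr 6, 1967 → May 6, 1967: 30 days (April has 30).
May 6, 1967 → Jun 6, 1967: 31 days (May has 31).
Jun 6, 1967 → Jul 6, 1967: 30 days (June has 30).
Jul 6, 1967 → Jul 30, 1967: 24 days.
Total: 2031 days.

2031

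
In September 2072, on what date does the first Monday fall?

September 5, 2072

September 1, 2072 is a Thursday.
The first Monday is therefore September 5 (4 days later).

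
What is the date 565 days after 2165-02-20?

September 8, 2166

+365 (one year) → Feb 20, 2166 (200 left).
Feb has 28 days: +9 → Mar 1, 2166 (191 left).
Mar has 31 days: +31 → Apr 1, 2166 (160 left).
Apr has 30 days: +30 → May 1, 2166 (130 left).
May has 31 days: +31 → Jun 1, 2166 (99 left).
Jun has 30 days: +30 → Jul 1, 2166 (69 left).
Jul has 31 days: +31 → Aug 1, 2166 (38 left).
Aug has 31 days: +31 → Sep 1, 2166 (7 left).
+7 → Sep 8, 2166.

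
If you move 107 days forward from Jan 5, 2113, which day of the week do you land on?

First find the weekday of Jan 5, 2113. Doomsday rule: the anchor day for the 2100s is Sunday. For year 13: 13÷12 = 1 r 1, and 1÷4 = 0, so 1+1+0 = 2.
Sunday + 2 ≡ Tuesday — that's 2113's doomsday.
In January the doomsday date is Jan 3 (2113 is not a leap year).
Jan 5 is 2 days after Jan 3; 2 mod 7 = 2, so Tuesday + 2 = Thursday.
107 mod 7 = 2, so 107 days after a Thursday is Thursday + 2 = Saturday.

Saturday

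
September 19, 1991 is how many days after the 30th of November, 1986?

Nov 30, 1986 → Nov 30, 1987: 365 days.
Nov 30, 1987 → Nov 30, 1988: 366 days (Feb 29, 1988 is in that span).
Nov 30, 1988 → Nov 30, 1989: 365 days.
Nov 30, 1989 → Nov 30, 1990: 365 days.
Nov 30, 1990 → Dec 30, 1990: 30 days (November has 30).
Dec 30, 1990 → Jan 30, 1991: 31 days (December has 31).
Jan 30, 1991 → Feb 28, 1991: 29 days (January has 31).
Feb 28, 1991 → Mar 28, 1991: 28 days (February has 28).
Mar 28, 1991 → Apr 28, 1991: 31 days (March has 31).
Apr 28, 1991 → May 28, 1991: 30 days (April has 30).
May 28, 1991 → Jun 28, 1991: 31 days (May has 31).
Jun 28, 1991 → Jul 28, 1991: 30 days (June has 30).
Jul 28, 1991 → Aug 28, 1991: 31 days (July has 31).
Aug 28, 1991 → Sep 19, 1991: 22 days.
Total: 1754 days.

1754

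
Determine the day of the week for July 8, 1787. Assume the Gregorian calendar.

Sunday

Doomsday rule: the anchor day for the 1700s is Sunday. For year 87: 87÷12 = 7 r 3, and 3÷4 = 0, so 7+3+0 = 10.
Sunday + 10 ≡ Wednesday — that's 1787's doomsday.
In July the doomsday date is Jul 11.
Jul 8 is 3 days before Jul 11; 3 mod 7 = 3, so Wednesday − 3 = Sunday.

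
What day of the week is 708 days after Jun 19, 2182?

Jun 19, 2182 is a Wednesday.
708 mod 7 = 1, so 708 days after a Wednesday is Wednesday + 1 = Thursday.

Thursday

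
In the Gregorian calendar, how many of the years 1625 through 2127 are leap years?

Multiples of 4 in [1625,2127]: 125.
Of those, multiples of 100: 5 (not leap unless ÷400).
Multiples of 400: 1.
Leap years = 125 − 5 + 1 = 121.

121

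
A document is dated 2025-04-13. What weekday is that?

Sunday

Doomsday rule: the anchor day for the 2000s is Tuesday. For year 25: 25÷12 = 2 r 1, and 1÷4 = 0, so 2+1+0 = 3.
Tuesday + 3 ≡ Friday — that's 2025's doomsday.
In April the doomsday date is Apr 4.
Apr 13 is 9 days after Apr 4; 9 mod 7 = 2, so Friday + 2 = Sunday.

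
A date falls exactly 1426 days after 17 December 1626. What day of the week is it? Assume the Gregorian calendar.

First find the weekday of Dec 17, 1626. Doomsday rule: the anchor day for the 1600s is Tuesday. For year 26: 26÷12 = 2 r 2, and 2÷4 = 0, so 2+2+0 = 4.
Tuesday + 4 ≡ Saturday — that's 1626's doomsday.
In December the doomsday date is Dec 12.
Dec 17 is 5 days after Dec 12; 5 mod 7 = 5, so Saturday + 5 = Thursday.
1426 mod 7 = 5, so 1426 days after a Thursday is Thursday + 5 = Tuesday.

Tuesday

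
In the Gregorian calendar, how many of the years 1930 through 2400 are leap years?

115

Multiples of 4 in [1930,2400]: 118.
Of those, multiples of 100: 5 (not leap unless ÷400).
Multiples of 400: 2.
Leap years = 118 − 5 + 2 = 115.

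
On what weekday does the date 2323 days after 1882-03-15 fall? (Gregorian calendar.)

Tuesday

First find the weekday of Mar 15, 1882. Doomsday rule: the anchor day for the 1800s is Friday. For year 82: 82÷12 = 6 r 10, and 10÷4 = 2, so 6+10+2 = 18.
Friday + 18 ≡ Tuesday — that's 1882's doomsday.
In March the doomsday date is Mar 14.
Mar 15 is 1 day after Mar 14; 1 mod 7 = 1, so Tuesday + 1 = Wednesday.
2323 mod 7 = 6, so 2323 days after a Wednesday is Wednesday + 6 = Tuesday.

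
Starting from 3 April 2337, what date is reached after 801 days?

June 13, 2339

+365 (one year) → Apr 3, 2338 (436 left).
+365 (one year) → Apr 3, 2339 (71 left).
Apr has 30 days: +28 → May 1, 2339 (43 left).
May has 31 days: +31 → Jun 1, 2339 (12 left).
+12 → Jun 13, 2339.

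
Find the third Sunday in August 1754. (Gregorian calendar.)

August 1, 1754 is a Thursday.
The first Sunday is therefore August 4 (3 days later).
The third Sunday is 4 + 2×7 = August 18.

August 18, 1754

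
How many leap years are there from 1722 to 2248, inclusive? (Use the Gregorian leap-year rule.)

Multiples of 4 in [1722,2248]: 132.
Of those, multiples of 100: 5 (not leap unless ÷400).
Multiples of 400: 1.
Leap years = 132 − 5 + 1 = 128.

128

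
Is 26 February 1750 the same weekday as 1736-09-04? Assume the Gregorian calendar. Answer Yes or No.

No

From Sep 4, 1736 to Feb 26, 1750 is 4923 days.
4923 mod 7 = 2, so they are different weekdays.
(Sep 4, 1736 is a Tuesday; Feb 26, 1750 is a Thursday.)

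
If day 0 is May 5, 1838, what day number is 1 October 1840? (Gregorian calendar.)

880

May 5, 1838 → May 5, 1839: 365 days.
May 5, 1839 → May 5, 1840: 366 days (Feb 29, 1840 is in that span).
May 5, 1840 → Jun 5, 1840: 31 days (May has 31).
Jun 5, 1840 → Jul 5, 1840: 30 days (June has 30).
Jul 5, 1840 → Aug 5, 1840: 31 days (July has 31).
Aug 5, 1840 → Sep 5, 1840: 31 days (August has 31).
Sep 5, 1840 → Oct 1, 1840: 26 days.
Total: 880 days.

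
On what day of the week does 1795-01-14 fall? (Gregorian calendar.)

Wednesday

Doomsday rule: the anchor day for the 1700s is Sunday. For year 95: 95÷12 = 7 r 11, and 11÷4 = 2, so 7+11+2 = 20.
Sunday + 20 ≡ Saturday — that's 1795's doomsday.
In January the doomsday date is Jan 3 (1795 is not a leap year).
Jan 14 is 11 days after Jan 3; 11 mod 7 = 4, so Saturday + 4 = Wednesday.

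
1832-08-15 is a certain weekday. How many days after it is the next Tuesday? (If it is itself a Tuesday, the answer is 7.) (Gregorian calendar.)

6

Aug 15, 1832 is a Wednesday.
From Wednesday to the next Tuesday is 6 days.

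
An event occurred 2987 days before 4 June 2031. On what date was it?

−365 (one year) → Jun 4, 2030 (2622 left).
−365 (one year) → Jun 4, 2029 (2257 left).
−365 (one year) → Jun 4, 2028 (1892 left).
−366 (one year; includes Feb 29, 2028) → Jun 4, 2027 (1526 left).
−365 (one year) → Jun 4, 2026 (1161 left).
−365 (one year) → Jun 4, 2025 (796 left).
−365 (one year) → Jun 4, 2024 (431 left).
−366 (one year; includes Feb 29, 2024) → Jun 4, 2023 (65 left).
−4 → May 31, 2023 (end of May, 31 days; 61 left).
−31 → Apr 30, 2023 (end of Apr, 30 days; 30 left).
−30 → Mar 31, 2023 (end of Mar, 31 days; 0 left).

March 31, 2023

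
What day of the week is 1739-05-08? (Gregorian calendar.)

Friday

Doomsday rule: the anchor day for the 1700s is Sunday. For year 39: 39÷12 = 3 r 3, and 3÷4 = 0, so 3+3+0 = 6.
Sunday + 6 ≡ Saturday — that's 1739's doomsday.
In May the doomsday date is May 9.
May 8 is 1 day before May 9; 1 mod 7 = 1, so Saturday − 1 = Friday.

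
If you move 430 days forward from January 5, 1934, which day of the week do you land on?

Monday

Jan 5, 1934 is a Friday.
430 mod 7 = 3, so 430 days after a Friday is Friday + 3 = Monday.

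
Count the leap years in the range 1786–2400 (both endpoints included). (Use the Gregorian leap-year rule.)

Multiples of 4 in [1786,2400]: 154.
Of those, multiples of 100: 7 (not leap unless ÷400).
Multiples of 400: 2.
Leap years = 154 − 7 + 2 = 149.

149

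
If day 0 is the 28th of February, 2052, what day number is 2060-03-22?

Feb 28, 2052 → Feb 28, 2053: 366 days (Feb 29, 2052 is in that span).
Feb 28, 2053 → Feb 28, 2054: 365 days.
Feb 28, 2054 → Feb 28, 2055: 365 days.
Feb 28, 2055 → Feb 28, 2056: 365 days.
Feb 28, 2056 → Feb 28, 2057: 366 days (Feb 29, 2056 is in that span).
Feb 28, 2057 → Feb 28, 2058: 365 days.
Feb 28, 2058 → Feb 28, 2059: 365 days.
Feb 28, 2059 → Mar 28, 2059: 28 days (February has 28).
Mar 28, 2059 → Apr 28, 2059: 31 days (March has 31).
Apr 28, 2059 → May 28, 2059: 30 days (April has 30).
May 28, 2059 → Jun 28, 2059: 31 days (May has 31).
Jun 28, 2059 → Jul 28, 2059: 30 days (June has 30).
Jul 28, 2059 → Aug 28, 2059: 31 days (July has 31).
Aug 28, 2059 → Sep 28, 2059: 31 days (August has 31).
Sep 28, 2059 → Oct 28, 2059: 30 days (September has 30).
Oct 28, 2059 → Nov 28, 2059: 31 days (October has 31).
Nov 28, 2059 → Dec 28, 2059: 30 days (November has 30).
Dec 28, 2059 → Jan 28, 2060: 31 days (December has 31).
Jan 28, 2060 → Feb 28, 2060: 31 days (January has 31).
Feb 28, 2060 → Mar 22, 2060: 23 days.
Total: 2945 days.

2945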